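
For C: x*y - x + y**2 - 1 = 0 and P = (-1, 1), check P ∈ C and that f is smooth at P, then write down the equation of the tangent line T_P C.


Tangent line at P: y - 1 = 0.

Step 1: f(-1, 1) = 0, so P lies on C.
Step 2: partial derivatives
  f_x(x, y) = y - 1, f_y(x, y) = x + 2*y.
  f_x(P) = 0, f_y(P) = 1 (gradient nonzero, so P is smooth).
Step 3: tangent line at P: 0·(x − -1) + 1·(y − 1) = 0.
Expanding: y - 1 = 0.


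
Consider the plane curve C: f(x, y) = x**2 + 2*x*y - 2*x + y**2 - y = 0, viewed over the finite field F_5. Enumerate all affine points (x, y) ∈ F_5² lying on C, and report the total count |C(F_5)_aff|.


Affine F_5-points: {(0, 0), (0, 1), (1, 2), (2, 0), (2, 2)}; count = 5.

For each of the 25 pairs (x, y) ∈ F_5², evaluate f(x, y) mod 5. Record the zeros.
  x = 0: [0↦0, 1↦0, 2↦2, 3↦1, 4↦2]  zeros at y ∈ {0, 1}
  x = 1: [0↦4, 1↦1, 2↦0, 3↦1, 4↦4]  zeros at y ∈ {2}
  x = 2: [0↦0, 1↦4, 2↦0, 3↦3, 4↦3]  zeros at y ∈ {0, 2}
  x = 3: [0↦3, 1↦4, 2↦2, 3↦2, 4↦4]  zeros at y ∈ ∅
  x = 4: [0↦3, 1↦1, 2↦1, 3↦3, 4↦2]  zeros at y ∈ ∅
Collecting zeros: affine points = {(0, 0), (0, 1), (1, 2), (2, 0), (2, 2)}.
Total count |C(F_5)_aff| = 5.


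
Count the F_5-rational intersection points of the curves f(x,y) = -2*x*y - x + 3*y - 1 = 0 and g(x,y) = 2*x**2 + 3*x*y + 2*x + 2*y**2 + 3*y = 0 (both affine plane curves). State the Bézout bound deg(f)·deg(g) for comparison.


Common zeros: {(4, 0)}; count = 1; Bézout bound = 4.

deg(f) = 2, deg(g) = 2, so Bézout bound = 4.
Scan x ∈ F_5. For each x, list the y ∈ F_5 with f(x, y) ≡ 0 and those with g(x, y) ≡ 0 (mod 5); the common zeros in that column are the intersection.
  x = 0: f ≡ 0 at y ∈ {2}; g ≡ 0 at y ∈ {0, 1}; common: ∅.
  x = 1: f ≡ 0 at y ∈ {2}; g ≡ 0 at y ∈ {3, 4}; common: ∅.
  x = 2: f ≡ 0 at y ∈ {2}; g ≡ 0 at y ∈ {4}; common: ∅.
  x = 3: f ≡ 0 at y ∈ {2}; g ≡ 0 at y ∈ ∅; common: ∅.
  x = 4: f ≡ 0 at y ∈ {0, 1, 2, 3, 4}; g ≡ 0 at y ∈ {0}; common: {0}.
Collecting: common zeros = {(4, 0)}, so the count is 1.
Comparison with the Bézout bound: 1 ≤ 4 = deg(f)·deg(g), as expected for curves with no common component (the affine F_5-count falls short of the bound because intersections may lie at infinity, over extension fields, or carry multiplicity).


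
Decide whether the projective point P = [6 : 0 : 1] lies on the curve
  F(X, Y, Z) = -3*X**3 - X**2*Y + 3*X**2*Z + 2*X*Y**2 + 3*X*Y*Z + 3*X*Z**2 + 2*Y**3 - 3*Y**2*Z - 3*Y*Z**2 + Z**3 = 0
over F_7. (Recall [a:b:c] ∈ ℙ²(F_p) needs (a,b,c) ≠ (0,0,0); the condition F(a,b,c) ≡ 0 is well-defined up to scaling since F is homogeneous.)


F(6,0,1) ≡ 4 (mod 7); P is NOT on the curve.

Evaluate F(6, 0, 1) term-by-term (mod 7).
  -3*X**3 ↦ -3·216·1·1 = -648
  -X**2*Y ↦ -1·36·0·1 = 0
  3*X**2*Z ↦ 3·36·1·1 = 108
  2*X*Y**2 ↦ 2·6·0·1 = 0
  3*X*Y*Z ↦ 3·6·0·1 = 0
  3*X*Z**2 ↦ 3·6·1·1 = 18
  2*Y**3 ↦ 2·1·0·1 = 0
  -3*Y**2*Z ↦ -3·1·0·1 = 0
  -3*Y*Z**2 ↦ -3·1·0·1 = 0
  Z**3 ↦ 1·1·1·1 = 1
Sum: F(6, 0, 1) = (-648) + (0) + (108) + (0) + (0) + (18) + (0) + (0) + (0) + (1) = -521.
Reducing mod 7: -521 ≡ 4 (mod 7).
Since F(a, b, c) ≡ 4 ≠ 0 (mod 7), P does NOT lie on the curve.


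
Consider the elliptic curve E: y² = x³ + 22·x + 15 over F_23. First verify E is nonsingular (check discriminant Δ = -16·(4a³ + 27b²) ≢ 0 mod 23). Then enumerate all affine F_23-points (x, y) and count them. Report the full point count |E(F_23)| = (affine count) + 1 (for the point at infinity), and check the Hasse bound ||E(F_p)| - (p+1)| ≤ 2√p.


Affine points = {(3, 4), (3, 19), (4, 11), (4, 12), (6, 8), (6, 15), (7, 11), (7, 12), (8, 6), (8, 17), (10, 4), (10, 19), (11, 1), (11, 22), (12, 11), (12, 12), (14, 10), (14, 13), (16, 1), (16, 22), (17, 9), (17, 14), (19, 1), (19, 22), (21, 3), (21, 20)}; affine count = 26; |E(F_23)| = 27.

Discriminant check: Δ ∝ 4a³ + 27b² = 4·22³ + 27·15² = 4·10648 + 27·225 ≡ 22 (mod 23). Nonzero ⇒ E is nonsingular.
For each x ∈ F_23, compute rhs = x³ + 22·x + 15 mod 23, then count y ∈ F_23 with y² ≡ rhs.
  x = 0: rhs = 15, matching y values: none (0 points).
  x = 1: rhs = 15, matching y values: none (0 points).
  x = 2: rhs = 21, matching y values: none (0 points).
  x = 3: rhs = 16, matching y values: 4, 19 (2 points).
  x = 4: rhs = 6, matching y values: 11, 12 (2 points).
  x = 5: rhs = 20, matching y values: none (0 points).
  x = 6: rhs = 18, matching y values: 8, 15 (2 points).
  x = 7: rhs = 6, matching y values: 11, 12 (2 points).
  x = 8: rhs = 13, matching y values: 6, 17 (2 points).
  x = 9: rhs = 22, matching y values: none (0 points).
  x = 10: rhs = 16, matching y values: 4, 19 (2 points).
  x = 11: rhs = 1, matching y values: 1, 22 (2 points).
  x = 12: rhs = 6, matching y values: 11, 12 (2 points).
  x = 13: rhs = 14, matching y values: none (0 points).
  x = 14: rhs = 8, matching y values: 10, 13 (2 points).
  x = 15: rhs = 17, matching y values: none (0 points).
  x = 16: rhs = 1, matching y values: 1, 22 (2 points).
  x = 17: rhs = 12, matching y values: 9, 14 (2 points).
  x = 18: rhs = 10, matching y values: none (0 points).
  x = 19: rhs = 1, matching y values: 1, 22 (2 points).
  x = 20: rhs = 14, matching y values: none (0 points).
  x = 21: rhs = 9, matching y values: 3, 20 (2 points).
  x = 22: rhs = 15, matching y values: none (0 points).
Total affine count: 26.
Full point count |E(F_23)| = 26 + 1 = 27.
Hasse bound: |27 − (23+1)| = |3| = 3 ≤ 2√23 ≈ 9.5917 ✓.


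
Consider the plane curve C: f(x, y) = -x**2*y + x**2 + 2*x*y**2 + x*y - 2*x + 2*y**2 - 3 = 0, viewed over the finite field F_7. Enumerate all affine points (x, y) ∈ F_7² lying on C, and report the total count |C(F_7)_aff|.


Affine F_7-points: {(1, 1), (1, 6), (3, 0), (3, 6), (4, 2), (6, 0)}; count = 6.

For each of the 49 pairs (x, y) ∈ F_7², evaluate f(x, y) mod 7. Record the zeros.
  x = 0: [0↦4, 1↦6, 2↦5, 3↦1, 4↦1, 5↦5, 6↦6]  zeros at y ∈ ∅
  x = 1: [0↦3, 1↦0, 2↦5, 3↦4, 4↦4, 5↦5, 6↦0]  zeros at y ∈ {1, 6}
  x = 2: [0↦4, 1↦1, 2↦3, 3↦3, 4↦1, 5↦4, 6↦5]  zeros at y ∈ ∅
  x = 3: [0↦0, 1↦2, 2↦6, 3↦5, 4↦6, 5↦2, 6↦0]  zeros at y ∈ {0, 6}
  x = 4: [0↦5, 1↦3, 2↦0, 3↦3, 4↦5, 5↦6, 6↦6]  zeros at y ∈ {2}
  x = 5: [0↦5, 1↦4, 2↦6, 3↦4, 4↦5, 5↦2, 6↦2]  zeros at y ∈ ∅
  x = 6: [0↦0, 1↦5, 2↦3, 3↦1, 4↦6, 5↦4, 6↦2]  zeros at y ∈ {0}
Collecting zeros: affine points = {(1, 1), (1, 6), (3, 0), (3, 6), (4, 2), (6, 0)}.
Total count |C(F_7)_aff| = 6.


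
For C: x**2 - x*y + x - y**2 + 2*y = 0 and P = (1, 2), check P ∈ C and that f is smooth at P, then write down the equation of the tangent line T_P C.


Tangent line at P: x - 3*y + 5 = 0.

Step 1: f(1, 2) = 0, so P lies on C.
Step 2: partial derivatives
  f_x(x, y) = 2*x - y + 1, f_y(x, y) = -x - 2*y + 2.
  f_x(P) = 1, f_y(P) = -3 (gradient nonzero, so P is smooth).
Step 3: tangent line at P: 1·(x − 1) + -3·(y − 2) = 0.
Expanding: x - 3*y + 5 = 0.


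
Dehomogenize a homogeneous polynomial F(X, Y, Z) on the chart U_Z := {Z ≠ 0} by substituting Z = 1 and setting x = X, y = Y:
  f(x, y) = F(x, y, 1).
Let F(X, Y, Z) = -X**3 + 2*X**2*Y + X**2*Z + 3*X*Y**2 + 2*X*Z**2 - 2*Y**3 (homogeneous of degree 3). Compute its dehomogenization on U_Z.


f(x, y) = -x**3 + 2*x**2*y + x**2 + 3*x*y**2 + 2*x - 2*y**3

On U_Z we set Z = 1. Each monomial c·X^i·Y^j·Z^k in F becomes c·x^i·y^j·1^k = c·x^i·y^j.
Substituting Z = 1: F(X, Y, 1) = -x**3 + 2*x**2*y + x**2 + 3*x*y**2 + 2*x - 2*y**3.
Note: deg(f) ≤ deg(F) = 3; strict inequality happens when F is divisible by Z (lost terms).


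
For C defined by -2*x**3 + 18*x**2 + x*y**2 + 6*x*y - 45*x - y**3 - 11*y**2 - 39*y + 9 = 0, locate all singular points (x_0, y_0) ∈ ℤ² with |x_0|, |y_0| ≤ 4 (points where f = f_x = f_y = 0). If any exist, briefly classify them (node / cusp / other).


Singular points: {(3, -3)}; classification: cusp.

Compute partial derivatives:
  f_x = -6*x**2 + 36*x + y**2 + 6*y - 45.
  f_y = 2*x*y + 6*x - 3*y**2 - 22*y - 39.
Scan x_0 ∈ {−4, ..., 4}. For each x_0, f_y(x_0, y) is a polynomial in y; find its integer roots y ∈ {−4, ..., 4}, then test f_x and f at those candidates.
  x = -4: f_y(-4, y) = -3*y**2 - 30*y - 63; vanishes at y ∈ {-3}. (-4, -3): f_x = -294 ≠ 0.
  x = -3: f_y(-3, y) = -3*y**2 - 28*y - 57; vanishes at y ∈ {-3}. (-3, -3): f_x = -216 ≠ 0.
  x = -2: f_y(-2, y) = -3*y**2 - 26*y - 51; vanishes at y ∈ {-3}. (-2, -3): f_x = -150 ≠ 0.
  x = -1: f_y(-1, y) = -3*y**2 - 24*y - 45; vanishes at y ∈ {-3}. (-1, -3): f_x = -96 ≠ 0.
  x = 0: f_y(0, y) = -3*y**2 - 22*y - 39; vanishes at y ∈ {-3}. (0, -3): f_x = -54 ≠ 0.
  x = 1: f_y(1, y) = -3*y**2 - 20*y - 33; vanishes at y ∈ {-3}. (1, -3): f_x = -24 ≠ 0.
  x = 2: f_y(2, y) = -3*y**2 - 18*y - 27; vanishes at y ∈ {-3}. (2, -3): f_x = -6 ≠ 0.
  x = 3: f_y(3, y) = -3*y**2 - 16*y - 21; vanishes at y ∈ {-3}. (3, -3): f_x = 0, f = 0 — SINGULAR.
  x = 4: f_y(4, y) = -3*y**2 - 14*y - 15; vanishes at y ∈ {-3}. (4, -3): f_x = -6 ≠ 0.
Only singular point on the grid: (3, -3).
Classify: substitute x = 3 + u, y = -3 + v and expand: f = -2*u**3 + u*v**2 - v**3 + v**2.
No constant or linear terms (consistent with a singular point). Quadratic part: v**2. Cubic part: -2*u**3 + u*v**2 - v**3.
The quadratic part v**2 is a perfect square, so there is a single (double) tangent line v = 0, i.e. y = -3. Restricting the cubic part to that line (v = 0) leaves -2*u**3 ≠ 0, so f is not divisible by v and the branch is v² ≈ 2*u**3 to lowest order — this is a cusp.
Classification: cusp.


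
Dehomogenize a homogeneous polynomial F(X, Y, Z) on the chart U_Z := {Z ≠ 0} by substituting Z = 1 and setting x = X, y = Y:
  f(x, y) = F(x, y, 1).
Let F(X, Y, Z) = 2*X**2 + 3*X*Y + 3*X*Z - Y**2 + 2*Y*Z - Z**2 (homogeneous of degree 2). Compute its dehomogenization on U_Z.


f(x, y) = 2*x**2 + 3*x*y + 3*x - y**2 + 2*y - 1

On U_Z we set Z = 1. Each monomial c·X^i·Y^j·Z^k in F becomes c·x^i·y^j·1^k = c·x^i·y^j.
Substituting Z = 1: F(X, Y, 1) = 2*x**2 + 3*x*y + 3*x - y**2 + 2*y - 1.
Note: deg(f) ≤ deg(F) = 2; strict inequality happens when F is divisible by Z (lost terms).


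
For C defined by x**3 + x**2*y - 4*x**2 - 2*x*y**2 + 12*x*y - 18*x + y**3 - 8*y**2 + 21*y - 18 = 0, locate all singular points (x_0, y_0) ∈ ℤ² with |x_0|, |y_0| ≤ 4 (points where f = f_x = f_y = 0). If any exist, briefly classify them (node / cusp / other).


Singular points: {(0, 3)}; classification: node.

Compute partial derivatives:
  f_x = 3*x**2 + 2*x*y - 8*x - 2*y**2 + 12*y - 18.
  f_y = x**2 - 4*x*y + 12*x + 3*y**2 - 16*y + 21.
Scan x_0 ∈ {−4, ..., 4}. For each x_0, f_y(x_0, y) is a polynomial in y; find its integer roots y ∈ {−4, ..., 4}, then test f_x and f at those candidates.
  x = -4: f_y(-4, y) = 3*y**2 - 11; no integer root y with |y| ≤ 4.
  x = -3: f_y(-3, y) = 3*y**2 - 4*y - 6; no integer root y with |y| ≤ 4.
  x = -2: f_y(-2, y) = 3*y**2 - 8*y + 1; no integer root y with |y| ≤ 4.
  x = -1: f_y(-1, y) = 3*y**2 - 12*y + 10; no integer root y with |y| ≤ 4.
  x = 0: f_y(0, y) = 3*y**2 - 16*y + 21; vanishes at y ∈ {3}. (0, 3): f_x = 0, f = 0 — SINGULAR.
  x = 1: f_y(1, y) = 3*y**2 - 20*y + 34; no integer root y with |y| ≤ 4.
  x = 2: f_y(2, y) = 3*y**2 - 24*y + 49; no integer root y with |y| ≤ 4.
  x = 3: f_y(3, y) = 3*y**2 - 28*y + 66; no integer root y with |y| ≤ 4.
  x = 4: f_y(4, y) = 3*y**2 - 32*y + 85; no integer root y with |y| ≤ 4.
Only singular point on the grid: (0, 3).
Classify: substitute x = 0 + u, y = 3 + v and expand: f = u**3 + u**2*v - u**2 - 2*u*v**2 + v**3 + v**2.
No constant or linear terms (consistent with a singular point). Quadratic part: -u**2 + v**2. Cubic part: u**3 + u**2*v - 2*u*v**2 + v**3.
The quadratic part v**2 - u**2 = (v − u)(v + u) splits into two distinct linear factors, so there are two distinct tangent lines y − 3 = ±(x − 0) — this is a node (ordinary double point).
Classification: node.


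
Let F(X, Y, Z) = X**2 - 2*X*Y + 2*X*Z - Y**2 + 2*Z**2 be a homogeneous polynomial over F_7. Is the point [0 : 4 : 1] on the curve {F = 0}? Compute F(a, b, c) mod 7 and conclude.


F(0,4,1) ≡ 0 (mod 7); P is on the curve.

Evaluate F(0, 4, 1) term-by-term (mod 7).
  X**2 ↦ 1·0·1·1 = 0
  -2*X*Y ↦ -2·0·4·1 = 0
  2*X*Z ↦ 2·0·1·1 = 0
  -Y**2 ↦ -1·1·16·1 = -16
  2*Z**2 ↦ 2·1·1·1 = 2
Sum: F(0, 4, 1) = (0) + (0) + (0) + (-16) + (2) = -14.
Reducing mod 7: -14 ≡ 0 (mod 7).
Since F(a, b, c) ≡ 0 (mod 7), P lies on the curve.


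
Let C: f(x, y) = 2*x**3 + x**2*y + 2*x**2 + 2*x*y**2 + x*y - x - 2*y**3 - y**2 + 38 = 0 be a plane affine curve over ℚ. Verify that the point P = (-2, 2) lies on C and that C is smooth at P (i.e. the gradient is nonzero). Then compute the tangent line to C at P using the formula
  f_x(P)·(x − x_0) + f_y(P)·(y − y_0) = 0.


Tangent line at P: 17*x - 42*y + 118 = 0.

Step 1: f(-2, 2) = 0, so P lies on C.
Step 2: partial derivatives
  f_x(x, y) = 6*x**2 + 2*x*y + 4*x + 2*y**2 + y - 1, f_y(x, y) = x**2 + 4*x*y + x - 6*y**2 - 2*y.
  f_x(P) = 17, f_y(P) = -42 (gradient nonzero, so P is smooth).
Step 3: tangent line at P: 17·(x − -2) + -42·(y − 2) = 0.
Expanding: 17*x - 42*y + 118 = 0.


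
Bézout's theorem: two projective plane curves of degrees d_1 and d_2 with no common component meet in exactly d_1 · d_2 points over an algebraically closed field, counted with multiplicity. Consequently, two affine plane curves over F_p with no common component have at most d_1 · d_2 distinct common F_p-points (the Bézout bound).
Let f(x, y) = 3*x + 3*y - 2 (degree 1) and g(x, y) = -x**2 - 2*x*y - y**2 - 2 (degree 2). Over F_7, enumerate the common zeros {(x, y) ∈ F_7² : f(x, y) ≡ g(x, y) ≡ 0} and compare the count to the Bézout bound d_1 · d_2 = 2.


Common zeros: ∅; count = 0; Bézout bound = 2.

deg(f) = 1, deg(g) = 2, so Bézout bound = 2.
Scan x ∈ F_7. For each x, list the y ∈ F_7 with f(x, y) ≡ 0 and those with g(x, y) ≡ 0 (mod 7); the common zeros in that column are the intersection.
  x = 0: f ≡ 0 at y ∈ {3}; g ≡ 0 at y ∈ ∅; common: ∅.
  x = 1: f ≡ 0 at y ∈ {2}; g ≡ 0 at y ∈ ∅; common: ∅.
  x = 2: f ≡ 0 at y ∈ {1}; g ≡ 0 at y ∈ ∅; common: ∅.
  x = 3: f ≡ 0 at y ∈ {0}; g ≡ 0 at y ∈ ∅; common: ∅.
  x = 4: f ≡ 0 at y ∈ {6}; g ≡ 0 at y ∈ ∅; common: ∅.
  x = 5: f ≡ 0 at y ∈ {5}; g ≡ 0 at y ∈ ∅; common: ∅.
  x = 6: f ≡ 0 at y ∈ {4}; g ≡ 0 at y ∈ ∅; common: ∅.
Collecting: common zeros = ∅, so the count is 0.
Comparison with the Bézout bound: 0 ≤ 2 = deg(f)·deg(g), as expected for curves with no common component (the affine F_7-count falls short of the bound because intersections may lie at infinity, over extension fields, or carry multiplicity).


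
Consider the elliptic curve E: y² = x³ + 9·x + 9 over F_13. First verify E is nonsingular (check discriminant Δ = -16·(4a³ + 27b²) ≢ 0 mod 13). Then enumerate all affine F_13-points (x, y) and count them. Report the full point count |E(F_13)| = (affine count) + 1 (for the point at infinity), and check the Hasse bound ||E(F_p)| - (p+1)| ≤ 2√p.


Affine points = {(0, 3), (0, 10), (2, 3), (2, 10), (5, 6), (5, 7), (7, 5), (7, 8), (9, 0), (11, 3), (11, 10), (12, 5), (12, 8)}; affine count = 13; |E(F_13)| = 14.

Discriminant check: Δ ∝ 4a³ + 27b² = 4·9³ + 27·9² = 4·729 + 27·81 ≡ 7 (mod 13). Nonzero ⇒ E is nonsingular.
For each x ∈ F_13, compute rhs = x³ + 9·x + 9 mod 13, then count y ∈ F_13 with y² ≡ rhs.
  x = 0: rhs = 9, matching y values: 3, 10 (2 points).
  x = 1: rhs = 6, matching y values: none (0 points).
  x = 2: rhs = 9, matching y values: 3, 10 (2 points).
  x = 3: rhs = 11, matching y values: none (0 points).
  x = 4: rhs = 5, matching y values: none (0 points).
  x = 5: rhs = 10, matching y values: 6, 7 (2 points).
  x = 6: rhs = 6, matching y values: none (0 points).
  x = 7: rhs = 12, matching y values: 5, 8 (2 points).
  x = 8: rhs = 8, matching y values: none (0 points).
  x = 9: rhs = 0, matching y values: 0 (1 points).
  x = 10: rhs = 7, matching y values: none (0 points).
  x = 11: rhs = 9, matching y values: 3, 10 (2 points).
  x = 12: rhs = 12, matching y values: 5, 8 (2 points).
Total affine count: 13.
Full point count |E(F_13)| = 13 + 1 = 14.
Hasse bound: |14 − (13+1)| = |0| = 0 ≤ 2√13 ≈ 7.2111 ✓.


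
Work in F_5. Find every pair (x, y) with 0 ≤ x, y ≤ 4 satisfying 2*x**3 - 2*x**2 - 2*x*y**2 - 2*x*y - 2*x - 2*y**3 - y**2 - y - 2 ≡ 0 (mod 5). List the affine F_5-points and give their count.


Affine F_5-points: {(0, 4), (2, 1), (3, 2), (3, 3), (3, 4)}; count = 5.

For each of the 25 pairs (x, y) ∈ F_5², evaluate f(x, y) mod 5. Record the zeros.
  x = 0: [0↦3, 1↦4, 2↦1, 3↦2, 4↦0]  zeros at y ∈ {4}
  x = 1: [0↦1, 1↦3, 2↦2, 3↦1, 4↦3]  zeros at y ∈ ∅
  x = 2: [0↦2, 1↦0, 2↦1, 3↦3, 4↦4]  zeros at y ∈ {1}
  x = 3: [0↦3, 1↦2, 2↦0, 3↦0, 4↦0]  zeros at y ∈ {2, 3, 4}
  x = 4: [0↦1, 1↦1, 2↦1, 3↦4, 4↦3]  zeros at y ∈ ∅
Collecting zeros: affine points = {(0, 4), (2, 1), (3, 2), (3, 3), (3, 4)}.
Total count |C(F_5)_aff| = 5.


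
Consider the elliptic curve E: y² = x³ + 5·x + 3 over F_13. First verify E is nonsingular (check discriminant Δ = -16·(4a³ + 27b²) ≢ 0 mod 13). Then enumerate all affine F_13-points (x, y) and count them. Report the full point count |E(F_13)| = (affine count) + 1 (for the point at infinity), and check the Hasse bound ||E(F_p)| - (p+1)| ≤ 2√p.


Affine points = {(0, 4), (0, 9), (1, 3), (1, 10), (4, 3), (4, 10), (5, 6), (5, 7), (7, 2), (7, 11), (8, 3), (8, 10), (9, 6), (9, 7), (10, 0), (12, 6), (12, 7)}; affine count = 17; |E(F_13)| = 18.

Discriminant check: Δ ∝ 4a³ + 27b² = 4·5³ + 27·3² = 4·125 + 27·9 ≡ 2 (mod 13). Nonzero ⇒ E is nonsingular.
For each x ∈ F_13, compute rhs = x³ + 5·x + 3 mod 13, then count y ∈ F_13 with y² ≡ rhs.
  x = 0: rhs = 3, matching y values: 4, 9 (2 points).
  x = 1: rhs = 9, matching y values: 3, 10 (2 points).
  x = 2: rhs = 8, matching y values: none (0 points).
  x = 3: rhs = 6, matching y values: none (0 points).
  x = 4: rhs = 9, matching y values: 3, 10 (2 points).
  x = 5: rhs = 10, matching y values: 6, 7 (2 points).
  x = 6: rhs = 2, matching y values: none (0 points).
  x = 7: rhs = 4, matching y values: 2, 11 (2 points).
  x = 8: rhs = 9, matching y values: 3, 10 (2 points).
  x = 9: rhs = 10, matching y values: 6, 7 (2 points).
  x = 10: rhs = 0, matching y values: 0 (1 points).
  x = 11: rhs = 11, matching y values: none (0 points).
  x = 12: rhs = 10, matching y values: 6, 7 (2 points).
Total affine count: 17.
Full point count |E(F_13)| = 17 + 1 = 18.
Hasse bound: |18 − (13+1)| = |4| = 4 ≤ 2√13 ≈ 7.2111 ✓.


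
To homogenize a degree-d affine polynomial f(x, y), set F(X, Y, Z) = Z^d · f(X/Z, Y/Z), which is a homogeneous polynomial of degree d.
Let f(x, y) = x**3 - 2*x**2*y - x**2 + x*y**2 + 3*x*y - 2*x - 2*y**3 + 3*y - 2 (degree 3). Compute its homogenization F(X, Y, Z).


F(X, Y, Z) = X**3 - 2*X**2*Y - X**2*Z + X*Y**2 + 3*X*Y*Z - 2*X*Z**2 - 2*Y**3 + 3*Y*Z**2 - 2*Z**3

deg(f) = 3.
Substitute x = X/Z, y = Y/Z into f, then multiply by Z^3.
  monomial 1·x^3·y^0 ↦ 1·X^3·Y^0·Z^0.
  monomial -2·x^2·y^1 ↦ -2·X^2·Y^1·Z^0.
  monomial -1·x^2·y^0 ↦ -1·X^2·Y^0·Z^1.
  monomial 1·x^1·y^2 ↦ 1·X^1·Y^2·Z^0.
  monomial 3·x^1·y^1 ↦ 3·X^1·Y^1·Z^1.
  monomial -2·x^1·y^0 ↦ -2·X^1·Y^0·Z^2.
  monomial -2·x^0·y^3 ↦ -2·X^0·Y^3·Z^0.
  monomial 3·x^0·y^1 ↦ 3·X^0·Y^1·Z^2.
  monomial -2·x^0·y^0 ↦ -2·X^0·Y^0·Z^3.
Collecting: F(X, Y, Z) = X**3 - 2*X**2*Y - X**2*Z + X*Y**2 + 3*X*Y*Z - 2*X*Z**2 - 2*Y**3 + 3*Y*Z**2 - 2*Z**3.


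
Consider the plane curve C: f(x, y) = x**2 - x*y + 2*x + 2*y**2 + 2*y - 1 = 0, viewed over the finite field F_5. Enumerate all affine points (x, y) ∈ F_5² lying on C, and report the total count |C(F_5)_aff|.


Affine F_5-points: {(1, 1), (2, 2), (2, 3), (3, 1), (3, 2), (4, 3)}; count = 6.

For each of the 25 pairs (x, y) ∈ F_5², evaluate f(x, y) mod 5. Record the zeros.
  x = 0: [0↦4, 1↦3, 2↦1, 3↦3, 4↦4]  zeros at y ∈ ∅
  x = 1: [0↦2, 1↦0, 2↦2, 3↦3, 4↦3]  zeros at y ∈ {1}
  x = 2: [0↦2, 1↦4, 2↦0, 3↦0, 4↦4]  zeros at y ∈ {2, 3}
  x = 3: [0↦4, 1↦0, 2↦0, 3↦4, 4↦2]  zeros at y ∈ {1, 2}
  x = 4: [0↦3, 1↦3, 2↦2, 3↦0, 4↦2]  zeros at y ∈ {3}
Collecting zeros: affine points = {(1, 1), (2, 2), (2, 3), (3, 1), (3, 2), (4, 3)}.
Total count |C(F_5)_aff| = 6.


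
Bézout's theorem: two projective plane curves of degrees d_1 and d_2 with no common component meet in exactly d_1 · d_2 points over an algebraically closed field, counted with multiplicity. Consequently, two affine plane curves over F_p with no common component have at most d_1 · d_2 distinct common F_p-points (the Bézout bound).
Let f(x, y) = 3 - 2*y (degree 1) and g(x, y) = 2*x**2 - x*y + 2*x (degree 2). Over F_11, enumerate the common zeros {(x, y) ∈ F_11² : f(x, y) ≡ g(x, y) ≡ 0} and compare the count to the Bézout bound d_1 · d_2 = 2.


Common zeros: {(0, 7), (8, 7)}; count = 2; Bézout bound = 2.

deg(f) = 1, deg(g) = 2, so Bézout bound = 2.
Scan x ∈ F_11. For each x, list the y ∈ F_11 with f(x, y) ≡ 0 and those with g(x, y) ≡ 0 (mod 11); the common zeros in that column are the intersection.
  x = 0: f ≡ 0 at y ∈ {7}; g ≡ 0 at y ∈ {0, 1, 2, 3, 4, 5, 6, 7, 8, 9, 10}; common: {7}.
  x = 1: f ≡ 0 at y ∈ {7}; g ≡ 0 at y ∈ {4}; common: ∅.
  x = 2: f ≡ 0 at y ∈ {7}; g ≡ 0 at y ∈ {6}; common: ∅.
  x = 3: f ≡ 0 at y ∈ {7}; g ≡ 0 at y ∈ {8}; common: ∅.
  x = 4: f ≡ 0 at y ∈ {7}; g ≡ 0 at y ∈ {10}; common: ∅.
  x = 5: f ≡ 0 at y ∈ {7}; g ≡ 0 at y ∈ {1}; common: ∅.
  x = 6: f ≡ 0 at y ∈ {7}; g ≡ 0 at y ∈ {3}; common: ∅.
  x = 7: f ≡ 0 at y ∈ {7}; g ≡ 0 at y ∈ {5}; common: ∅.
  x = 8: f ≡ 0 at y ∈ {7}; g ≡ 0 at y ∈ {7}; common: {7}.
  x = 9: f ≡ 0 at y ∈ {7}; g ≡ 0 at y ∈ {9}; common: ∅.
  x = 10: f ≡ 0 at y ∈ {7}; g ≡ 0 at y ∈ {0}; common: ∅.
Collecting: common zeros = {(0, 7), (8, 7)}, so the count is 2.
Comparison with the Bézout bound: 2 ≤ 2 = deg(f)·deg(g), as expected for curves with no common component (the bound is attained).


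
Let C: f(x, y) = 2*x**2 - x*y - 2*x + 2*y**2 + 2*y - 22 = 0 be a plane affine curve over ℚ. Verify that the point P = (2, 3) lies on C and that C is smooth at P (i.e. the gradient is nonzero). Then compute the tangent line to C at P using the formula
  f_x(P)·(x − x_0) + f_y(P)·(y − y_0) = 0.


Tangent line at P: 3*x + 12*y - 42 = 0.

Step 1: f(2, 3) = 0, so P lies on C.
Step 2: partial derivatives
  f_x(x, y) = 4*x - y - 2, f_y(x, y) = -x + 4*y + 2.
  f_x(P) = 3, f_y(P) = 12 (gradient nonzero, so P is smooth).
Step 3: tangent line at P: 3·(x − 2) + 12·(y − 3) = 0.
Expanding: 3*x + 12*y - 42 = 0.


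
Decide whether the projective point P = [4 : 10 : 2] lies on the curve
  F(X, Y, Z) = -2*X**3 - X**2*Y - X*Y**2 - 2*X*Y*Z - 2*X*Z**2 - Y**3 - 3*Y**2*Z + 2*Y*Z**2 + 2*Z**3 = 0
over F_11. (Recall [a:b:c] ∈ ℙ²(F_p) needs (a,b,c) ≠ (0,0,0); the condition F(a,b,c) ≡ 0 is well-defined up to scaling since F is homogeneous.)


F(4,10,2) ≡ 3 (mod 11); P is NOT on the curve.

Evaluate F(4, 10, 2) term-by-term (mod 11).
  -2*X**3 ↦ -2·64·1·1 = -128
  -X**2*Y ↦ -1·16·10·1 = -160
  -X*Y**2 ↦ -1·4·100·1 = -400
  -2*X*Y*Z ↦ -2·4·10·2 = -160
  -2*X*Z**2 ↦ -2·4·1·4 = -32
  -Y**3 ↦ -1·1·1000·1 = -1000
  -3*Y**2*Z ↦ -3·1·100·2 = -600
  2*Y*Z**2 ↦ 2·1·10·4 = 80
  2*Z**3 ↦ 2·1·1·8 = 16
Sum: F(4, 10, 2) = (-128) + (-160) + (-400) + (-160) + (-32) + (-1000) + (-600) + (80) + (16) = -2384.
Reducing mod 11: -2384 ≡ 3 (mod 11).
Since F(a, b, c) ≡ 3 ≠ 0 (mod 11), P does NOT lie on the curve.


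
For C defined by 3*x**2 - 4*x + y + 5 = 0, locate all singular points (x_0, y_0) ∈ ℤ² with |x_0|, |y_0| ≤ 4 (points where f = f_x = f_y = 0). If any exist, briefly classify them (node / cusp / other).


No singular points in the scanned grid; C is smooth there.

Compute partial derivatives:
  f_x = 6*x - 4.
  f_y = 1.
f_y = 1 is a nonzero constant, so f_y never vanishes: no point (x, y) can satisfy f = f_x = f_y = 0. In particular no (x, y) ∈ {−4, ..., 4}² is singular; the curve is smooth.


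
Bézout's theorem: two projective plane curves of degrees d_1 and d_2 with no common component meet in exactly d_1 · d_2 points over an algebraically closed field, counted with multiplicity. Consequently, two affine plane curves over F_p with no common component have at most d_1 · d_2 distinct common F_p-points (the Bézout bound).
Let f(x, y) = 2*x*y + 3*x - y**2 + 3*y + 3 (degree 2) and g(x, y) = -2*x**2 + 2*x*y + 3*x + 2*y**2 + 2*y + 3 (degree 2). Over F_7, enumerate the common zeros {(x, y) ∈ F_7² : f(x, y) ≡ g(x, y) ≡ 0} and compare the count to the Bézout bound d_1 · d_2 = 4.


Common zeros: {(0, 5), (6, 1)}; count = 2; Bézout bound = 4.

deg(f) = 2, deg(g) = 2, so Bézout bound = 4.
Scan x ∈ F_7. For each x, list the y ∈ F_7 with f(x, y) ≡ 0 and those with g(x, y) ≡ 0 (mod 7); the common zeros in that column are the intersection.
  x = 0: f ≡ 0 at y ∈ {5}; g ≡ 0 at y ∈ {1, 5}; common: {5}.
  x = 1: f ≡ 0 at y ∈ {6}; g ≡ 0 at y ∈ ∅; common: ∅.
  x = 2: f ≡ 0 at y ∈ {3, 4}; g ≡ 0 at y ∈ {2}; common: ∅.
  x = 3: f ≡ 0 at y ∈ ∅; g ≡ 0 at y ∈ {5}; common: ∅.
  x = 4: f ≡ 0 at y ∈ ∅; g ≡ 0 at y ∈ ∅; common: ∅.
  x = 5: f ≡ 0 at y ∈ ∅; g ≡ 0 at y ∈ {2, 6}; common: ∅.
  x = 6: f ≡ 0 at y ∈ {0, 1}; g ≡ 0 at y ∈ {1, 6}; common: {1}.
Collecting: common zeros = {(0, 5), (6, 1)}, so the count is 2.
Comparison with the Bézout bound: 2 ≤ 4 = deg(f)·deg(g), as expected for curves with no common component (the affine F_7-count falls short of the bound because intersections may lie at infinity, over extension fields, or carry multiplicity).


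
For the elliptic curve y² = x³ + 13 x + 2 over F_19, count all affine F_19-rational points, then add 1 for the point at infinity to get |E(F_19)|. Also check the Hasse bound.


Affine points = {(1, 4), (1, 15), (2, 6), (2, 13), (3, 7), (3, 12), (4, 2), (4, 17), (6, 7), (6, 12), (10, 7), (10, 12), (12, 9), (12, 10), (15, 0), (17, 5), (17, 14), (18, 8), (18, 11)}; affine count = 19; |E(F_19)| = 20.

Discriminant check: Δ ∝ 4a³ + 27b² = 4·13³ + 27·2² = 4·2197 + 27·4 ≡ 4 (mod 19). Nonzero ⇒ E is nonsingular.
For each x ∈ F_19, compute rhs = x³ + 13·x + 2 mod 19, then count y ∈ F_19 with y² ≡ rhs.
  x = 0: rhs = 2, matching y values: none (0 points).
  x = 1: rhs = 16, matching y values: 4, 15 (2 points).
  x = 2: rhs = 17, matching y values: 6, 13 (2 points).
  x = 3: rhs = 11, matching y values: 7, 12 (2 points).
  x = 4: rhs = 4, matching y values: 2, 17 (2 points).
  x = 5: rhs = 2, matching y values: none (0 points).
  x = 6: rhs = 11, matching y values: 7, 12 (2 points).
  x = 7: rhs = 18, matching y values: none (0 points).
  x = 8: rhs = 10, matching y values: none (0 points).
  x = 9: rhs = 12, matching y values: none (0 points).
  x = 10: rhs = 11, matching y values: 7, 12 (2 points).
  x = 11: rhs = 13, matching y values: none (0 points).
  x = 12: rhs = 5, matching y values: 9, 10 (2 points).
  x = 13: rhs = 12, matching y values: none (0 points).
  x = 14: rhs = 2, matching y values: none (0 points).
  x = 15: rhs = 0, matching y values: 0 (1 points).
  x = 16: rhs = 12, matching y values: none (0 points).
  x = 17: rhs = 6, matching y values: 5, 14 (2 points).
  x = 18: rhs = 7, matching y values: 8, 11 (2 points).
Total affine count: 19.
Full point count |E(F_19)| = 19 + 1 = 20.
Hasse bound: |20 − (19+1)| = |0| = 0 ≤ 2√19 ≈ 8.7178 ✓.


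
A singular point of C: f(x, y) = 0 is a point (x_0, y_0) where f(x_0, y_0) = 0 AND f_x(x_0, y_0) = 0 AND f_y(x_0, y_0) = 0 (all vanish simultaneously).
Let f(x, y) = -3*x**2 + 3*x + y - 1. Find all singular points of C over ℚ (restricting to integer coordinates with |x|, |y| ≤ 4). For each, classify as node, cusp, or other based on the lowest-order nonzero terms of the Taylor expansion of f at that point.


No singular points in the scanned grid; C is smooth there.

Compute partial derivatives:
  f_x = 3 - 6*x.
  f_y = 1.
f_y = 1 is a nonzero constant, so f_y never vanishes: no point (x, y) can satisfy f = f_x = f_y = 0. In particular no (x, y) ∈ {−4, ..., 4}² is singular; the curve is smooth.


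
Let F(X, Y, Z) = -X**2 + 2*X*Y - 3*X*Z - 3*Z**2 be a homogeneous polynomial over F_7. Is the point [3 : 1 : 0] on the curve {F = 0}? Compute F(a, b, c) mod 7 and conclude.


F(3,1,0) ≡ 4 (mod 7); P is NOT on the curve.

Evaluate F(3, 1, 0) term-by-term (mod 7).
  -X**2 ↦ -1·9·1·1 = -9
  2*X*Y ↦ 2·3·1·1 = 6
  -3*X*Z ↦ -3·3·1·0 = 0
  -3*Z**2 ↦ -3·1·1·0 = 0
Sum: F(3, 1, 0) = (-9) + (6) + (0) + (0) = -3.
Reducing mod 7: -3 ≡ 4 (mod 7).
Since F(a, b, c) ≡ 4 ≠ 0 (mod 7), P does NOT lie on the curve.


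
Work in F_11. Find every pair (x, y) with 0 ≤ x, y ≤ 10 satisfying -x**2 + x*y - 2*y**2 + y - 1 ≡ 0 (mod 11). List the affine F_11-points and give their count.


Affine F_11-points: {(0, 8), (0, 9), (5, 1), (5, 2), (7, 1), (7, 3), (8, 2), (8, 8), (9, 7), (9, 9)}; count = 10.

For each of the 121 pairs (x, y) ∈ F_11², evaluate f(x, y) mod 11. Record the zeros.
  x = 0: [0↦10, 1↦9, 2↦4, 3↦6, 4↦4, 5↦9, 6↦10, 7↦7, 8↦0, 9↦0, 10↦7]  zeros at y ∈ {8, 9}
  x = 1: [0↦9, 1↦9, 2↦5, 3↦8, 4↦7, 5↦2, 6↦4, 7↦2, 8↦7, 9↦8, 10↦5]  zeros at y ∈ ∅
  x = 2: [0↦6, 1↦7, 2↦4, 3↦8, 4↦8, 5↦4, 6↦7, 7↦6, 8↦1, 9↦3, 10↦1]  zeros at y ∈ ∅
  x = 3: [0↦1, 1↦3, 2↦1, 3↦6, 4↦7, 5↦4, 6↦8, 7↦8, 8↦4, 9↦7, 10↦6]  zeros at y ∈ ∅
  x = 4: [0↦5, 1↦8, 2↦7, 3↦2, 4↦4, 5↦2, 6↦7, 7↦8, 8↦5, 9↦9, 10↦9]  zeros at y ∈ ∅
  x = 5: [0↦7, 1↦0, 2↦0, 3↦7, 4↦10, 5↦9, 6↦4, 7↦6, 8↦4, 9↦9, 10↦10]  zeros at y ∈ {1, 2}
  x = 6: [0↦7, 1↦1, 2↦2, 3↦10, 4↦3, 5↦3, 6↦10, 7↦2, 8↦1, 9↦7, 10↦9]  zeros at y ∈ ∅
  x = 7: [0↦5, 1↦0, 2↦2, 3↦0, 4↦5, 5↦6, 6↦3, 7↦7, 8↦7, 9↦3, 10↦6]  zeros at y ∈ {1, 3}
  x = 8: [0↦1, 1↦8, 2↦0, 3↦10, 4↦5, 5↦7, 6↦5, 7↦10, 8↦0, 9↦8, 10↦1]  zeros at y ∈ {2, 8}
  x = 9: [0↦6, 1↦3, 2↦7, 3↦7, 4↦3, 5↦6, 6↦5, 7↦0, 8↦2, 9↦0, 10↦5]  zeros at y ∈ {7, 9}
  x = 10: [0↦9, 1↦7, 2↦1, 3↦2, 4↦10, 5↦3, 6↦3, 7↦10, 8↦2, 9↦1, 10↦7]  zeros at y ∈ ∅
Collecting zeros: affine points = {(0, 8), (0, 9), (5, 1), (5, 2), (7, 1), (7, 3), (8, 2), (8, 8), (9, 7), (9, 9)}.
Total count |C(F_11)_aff| = 10.


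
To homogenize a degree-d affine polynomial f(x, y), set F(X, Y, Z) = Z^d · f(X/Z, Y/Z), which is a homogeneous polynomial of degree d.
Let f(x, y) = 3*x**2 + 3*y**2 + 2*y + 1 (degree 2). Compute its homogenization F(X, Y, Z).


F(X, Y, Z) = 3*X**2 + 3*Y**2 + 2*Y*Z + Z**2

deg(f) = 2.
Substitute x = X/Z, y = Y/Z into f, then multiply by Z^2.
  monomial 3·x^2·y^0 ↦ 3·X^2·Y^0·Z^0.
  monomial 3·x^0·y^2 ↦ 3·X^0·Y^2·Z^0.
  monomial 2·x^0·y^1 ↦ 2·X^0·Y^1·Z^1.
  monomial 1·x^0·y^0 ↦ 1·X^0·Y^0·Z^2.
Collecting: F(X, Y, Z) = 3*X**2 + 3*Y**2 + 2*Y*Z + Z**2.


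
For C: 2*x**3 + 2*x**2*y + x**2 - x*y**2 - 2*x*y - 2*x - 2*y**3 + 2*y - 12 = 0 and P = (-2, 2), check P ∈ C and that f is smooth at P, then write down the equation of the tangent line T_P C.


Tangent line at P: -6*x - 2*y - 8 = 0.

Step 1: f(-2, 2) = 0, so P lies on C.
Step 2: partial derivatives
  f_x(x, y) = 6*x**2 + 4*x*y + 2*x - y**2 - 2*y - 2, f_y(x, y) = 2*x**2 - 2*x*y - 2*x - 6*y**2 + 2.
  f_x(P) = -6, f_y(P) = -2 (gradient nonzero, so P is smooth).
Step 3: tangent line at P: -6·(x − -2) + -2·(y − 2) = 0.
Expanding: -6*x - 2*y - 8 = 0.


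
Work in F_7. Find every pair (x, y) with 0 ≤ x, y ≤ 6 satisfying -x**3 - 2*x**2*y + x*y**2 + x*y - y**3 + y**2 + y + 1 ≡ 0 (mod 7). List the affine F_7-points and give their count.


Affine F_7-points: {(0, 3), (1, 0), (1, 2), (2, 0), (3, 6), (4, 0), (4, 2), (4, 3), (5, 2), (6, 4), (6, 5)}; count = 11.

For each of the 49 pairs (x, y) ∈ F_7², evaluate f(x, y) mod 7. Record the zeros.
  x = 0: [0↦1, 1↦2, 2↦6, 3↦0, 4↦6, 5↦4, 6↦2]  zeros at y ∈ {3}
  x = 1: [0↦0, 1↦1, 2↦0, 3↦5, 4↦3, 5↦2, 6↦3]  zeros at y ∈ {0, 2}
  x = 2: [0↦0, 1↦4, 2↦1, 3↦6, 4↦6, 5↦2, 6↦2]  zeros at y ∈ {0}
  x = 3: [0↦2, 1↦5, 2↦3, 3↦4, 4↦2, 5↦5, 6↦0]  zeros at y ∈ {6}
  x = 4: [0↦0, 1↦5, 2↦0, 3↦0, 4↦6, 5↦5, 6↦5]  zeros at y ∈ {0, 2, 3}
  x = 5: [0↦2, 1↦5, 2↦0, 3↦2, 4↦5, 5↦3, 6↦4]  zeros at y ∈ {2}
  x = 6: [0↦2, 1↦6, 2↦4, 3↦4, 4↦0, 5↦0, 6↦5]  zeros at y ∈ {4, 5}
Collecting zeros: affine points = {(0, 3), (1, 0), (1, 2), (2, 0), (3, 6), (4, 0), (4, 2), (4, 3), (5, 2), (6, 4), (6, 5)}.
Total count |C(F_7)_aff| = 11.


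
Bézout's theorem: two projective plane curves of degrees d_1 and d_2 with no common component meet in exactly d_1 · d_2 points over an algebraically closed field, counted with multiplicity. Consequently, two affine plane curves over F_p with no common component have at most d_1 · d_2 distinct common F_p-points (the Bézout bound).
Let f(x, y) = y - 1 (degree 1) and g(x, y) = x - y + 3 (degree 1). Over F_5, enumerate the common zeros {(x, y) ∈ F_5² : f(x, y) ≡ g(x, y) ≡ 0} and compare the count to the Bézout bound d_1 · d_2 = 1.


Common zeros: {(3, 1)}; count = 1; Bézout bound = 1.

deg(f) = 1, deg(g) = 1, so Bézout bound = 1.
Scan x ∈ F_5. For each x, list the y ∈ F_5 with f(x, y) ≡ 0 and those with g(x, y) ≡ 0 (mod 5); the common zeros in that column are the intersection.
  x = 0: f ≡ 0 at y ∈ {1}; g ≡ 0 at y ∈ {3}; common: ∅.
  x = 1: f ≡ 0 at y ∈ {1}; g ≡ 0 at y ∈ {4}; common: ∅.
  x = 2: f ≡ 0 at y ∈ {1}; g ≡ 0 at y ∈ {0}; common: ∅.
  x = 3: f ≡ 0 at y ∈ {1}; g ≡ 0 at y ∈ {1}; common: {1}.
  x = 4: f ≡ 0 at y ∈ {1}; g ≡ 0 at y ∈ {2}; common: ∅.
Collecting: common zeros = {(3, 1)}, so the count is 1.
Comparison with the Bézout bound: 1 ≤ 1 = deg(f)·deg(g), as expected for curves with no common component (the bound is attained).


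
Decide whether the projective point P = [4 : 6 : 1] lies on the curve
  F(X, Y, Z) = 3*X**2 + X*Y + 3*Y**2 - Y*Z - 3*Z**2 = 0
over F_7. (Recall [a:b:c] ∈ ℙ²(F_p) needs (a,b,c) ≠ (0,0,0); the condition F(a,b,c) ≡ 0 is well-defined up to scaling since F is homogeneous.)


F(4,6,1) ≡ 3 (mod 7); P is NOT on the curve.

Evaluate F(4, 6, 1) term-by-term (mod 7).
  3*X**2 ↦ 3·16·1·1 = 48
  X*Y ↦ 1·4·6·1 = 24
  3*Y**2 ↦ 3·1·36·1 = 108
  -Y*Z ↦ -1·1·6·1 = -6
  -3*Z**2 ↦ -3·1·1·1 = -3
Sum: F(4, 6, 1) = (48) + (24) + (108) + (-6) + (-3) = 171.
Reducing mod 7: 171 ≡ 3 (mod 7).
Since F(a, b, c) ≡ 3 ≠ 0 (mod 7), P does NOT lie on the curve.


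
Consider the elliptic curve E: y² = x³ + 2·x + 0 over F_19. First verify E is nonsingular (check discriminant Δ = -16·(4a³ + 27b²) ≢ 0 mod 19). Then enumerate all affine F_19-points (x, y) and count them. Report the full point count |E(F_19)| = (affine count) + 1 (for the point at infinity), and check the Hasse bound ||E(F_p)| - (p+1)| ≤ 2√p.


Affine points = {(0, 0), (6, 0), (9, 5), (9, 14), (11, 2), (11, 17), (12, 2), (12, 17), (13, 0), (14, 6), (14, 13), (15, 2), (15, 17), (16, 9), (16, 10), (17, 8), (17, 11), (18, 4), (18, 15)}; affine count = 19; |E(F_19)| = 20.

Discriminant check: Δ ∝ 4a³ + 27b² = 4·2³ + 27·0² = 4·8 + 27·0 ≡ 13 (mod 19). Nonzero ⇒ E is nonsingular.
For each x ∈ F_19, compute rhs = x³ + 2·x + 0 mod 19, then count y ∈ F_19 with y² ≡ rhs.
  x = 0: rhs = 0, matching y values: 0 (1 points).
  x = 1: rhs = 3, matching y values: none (0 points).
  x = 2: rhs = 12, matching y values: none (0 points).
  x = 3: rhs = 14, matching y values: none (0 points).
  x = 4: rhs = 15, matching y values: none (0 points).
  x = 5: rhs = 2, matching y values: none (0 points).
  x = 6: rhs = 0, matching y values: 0 (1 points).
  x = 7: rhs = 15, matching y values: none (0 points).
  x = 8: rhs = 15, matching y values: none (0 points).
  x = 9: rhs = 6, matching y values: 5, 14 (2 points).
  x = 10: rhs = 13, matching y values: none (0 points).
  x = 11: rhs = 4, matching y values: 2, 17 (2 points).
  x = 12: rhs = 4, matching y values: 2, 17 (2 points).
  x = 13: rhs = 0, matching y values: 0 (1 points).
  x = 14: rhs = 17, matching y values: 6, 13 (2 points).
  x = 15: rhs = 4, matching y values: 2, 17 (2 points).
  x = 16: rhs = 5, matching y values: 9, 10 (2 points).
  x = 17: rhs = 7, matching y values: 8, 11 (2 points).
  x = 18: rhs = 16, matching y values: 4, 15 (2 points).
Total affine count: 19.
Full point count |E(F_19)| = 19 + 1 = 20.
Hasse bound: |20 − (19+1)| = |0| = 0 ≤ 2√19 ≈ 8.7178 ✓.


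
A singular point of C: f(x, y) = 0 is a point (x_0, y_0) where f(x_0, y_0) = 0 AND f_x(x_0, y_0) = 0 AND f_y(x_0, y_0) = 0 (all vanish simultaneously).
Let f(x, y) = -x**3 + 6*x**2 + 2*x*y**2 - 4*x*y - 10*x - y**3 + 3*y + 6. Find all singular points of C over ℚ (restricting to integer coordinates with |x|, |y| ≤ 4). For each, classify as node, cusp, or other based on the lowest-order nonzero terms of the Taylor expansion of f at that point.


Singular points: {(2, 1)}; classification: cusp.

Compute partial derivatives:
  f_x = -3*x**2 + 12*x + 2*y**2 - 4*y - 10.
  f_y = 4*x*y - 4*x - 3*y**2 + 3.
Scan x_0 ∈ {−4, ..., 4}. For each x_0, f_y(x_0, y) is a polynomial in y; find its integer roots y ∈ {−4, ..., 4}, then test f_x and f at those candidates.
  x = -4: f_y(-4, y) = -3*y**2 - 16*y + 19; vanishes at y ∈ {1}. (-4, 1): f_x = -108 ≠ 0.
  x = -3: f_y(-3, y) = -3*y**2 - 12*y + 15; vanishes at y ∈ {1}. (-3, 1): f_x = -75 ≠ 0.
  x = -2: f_y(-2, y) = -3*y**2 - 8*y + 11; vanishes at y ∈ {1}. (-2, 1): f_x = -48 ≠ 0.
  x = -1: f_y(-1, y) = -3*y**2 - 4*y + 7; vanishes at y ∈ {1}. (-1, 1): f_x = -27 ≠ 0.
  x = 0: f_y(0, y) = 3 - 3*y**2; vanishes at y ∈ {-1, 1}. (0, -1): f_x = -4 ≠ 0; (0, 1): f_x = -12 ≠ 0.
  x = 1: f_y(1, y) = -3*y**2 + 4*y - 1; vanishes at y ∈ {1}. (1, 1): f_x = -3 ≠ 0.
  x = 2: f_y(2, y) = -3*y**2 + 8*y - 5; vanishes at y ∈ {1}. (2, 1): f_x = 0, f = 0 — SINGULAR.
  x = 3: f_y(3, y) = -3*y**2 + 12*y - 9; vanishes at y ∈ {1, 3}. (3, 1): f_x = -3 ≠ 0; (3, 3): f_x = 5 ≠ 0.
  x = 4: f_y(4, y) = -3*y**2 + 16*y - 13; vanishes at y ∈ {1}. (4, 1): f_x = -12 ≠ 0.
Only singular point on the grid: (2, 1).
Classify: substitute x = 2 + u, y = 1 + v and expand: f = -u**3 + 2*u*v**2 - v**3 + v**2.
No constant or linear terms (consistent with a singular point). Quadratic part: v**2. Cubic part: -u**3 + 2*u*v**2 - v**3.
The quadratic part v**2 is a perfect square, so there is a single (double) tangent line v = 0, i.e. y = 1. Restricting the cubic part to that line (v = 0) leaves -u**3 ≠ 0, so f is not divisible by v and the branch is v² ≈ u**3 to lowest order — this is a cusp.
Classification: cusp.


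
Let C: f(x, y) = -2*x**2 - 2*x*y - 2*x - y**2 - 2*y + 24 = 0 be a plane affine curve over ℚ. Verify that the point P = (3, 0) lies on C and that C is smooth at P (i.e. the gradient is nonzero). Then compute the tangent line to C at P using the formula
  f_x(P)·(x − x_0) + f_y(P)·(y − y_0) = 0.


Tangent line at P: -14*x - 8*y + 42 = 0.

Step 1: f(3, 0) = 0, so P lies on C.
Step 2: partial derivatives
  f_x(x, y) = -4*x - 2*y - 2, f_y(x, y) = -2*x - 2*y - 2.
  f_x(P) = -14, f_y(P) = -8 (gradient nonzero, so P is smooth).
Step 3: tangent line at P: -14·(x − 3) + -8·(y − 0) = 0.
Expanding: -14*x - 8*y + 42 = 0.


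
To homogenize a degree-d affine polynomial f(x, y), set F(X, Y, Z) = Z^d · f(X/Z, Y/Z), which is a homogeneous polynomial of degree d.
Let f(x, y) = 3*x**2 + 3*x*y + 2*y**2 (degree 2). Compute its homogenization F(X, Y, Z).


F(X, Y, Z) = 3*X**2 + 3*X*Y + 2*Y**2

deg(f) = 2.
Substitute x = X/Z, y = Y/Z into f, then multiply by Z^2.
  monomial 3·x^2·y^0 ↦ 3·X^2·Y^0·Z^0.
  monomial 3·x^1·y^1 ↦ 3·X^1·Y^1·Z^0.
  monomial 2·x^0·y^2 ↦ 2·X^0·Y^2·Z^0.
Collecting: F(X, Y, Z) = 3*X**2 + 3*X*Y + 2*Y**2.
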